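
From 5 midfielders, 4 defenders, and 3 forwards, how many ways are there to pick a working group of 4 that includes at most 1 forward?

378

Split by how many forwards are chosen (0 through 1).
Sum: C(3,0)·C(9,4) + C(3,1)·C(9,3) = 126 + 252 = 378.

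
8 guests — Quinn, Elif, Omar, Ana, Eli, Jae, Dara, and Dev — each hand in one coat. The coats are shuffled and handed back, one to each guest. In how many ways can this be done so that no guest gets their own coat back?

Count assignments avoiding every fixed point. For any j of the 8 guests fixed to their own coat, the other 8−j can be arranged in (8−j)! ways.
By inclusion–exclusion this is Σ_{j=0}^{8} (−1)^j C(8,j)·(8−j)!.
Computing: 40320 − 40320 + 20160 − 6720 + 1680 − 336 + 56 − 8 + 1 = 14833.

14833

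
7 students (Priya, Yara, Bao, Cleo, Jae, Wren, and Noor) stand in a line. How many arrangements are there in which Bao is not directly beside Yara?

3600

Of the 7! = 5040 arrangements, those with Bao and Yara adjacent number 2 × 6! = 1440 (treat the pair as a block with 2 internal orders).
So 5040 − 1440 = 3600 arrangements keep them apart.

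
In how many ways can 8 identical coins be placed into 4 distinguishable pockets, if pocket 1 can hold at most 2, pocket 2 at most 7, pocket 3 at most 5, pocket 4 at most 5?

88

Without the upper bounds there are C(11,3) = 165 ways to split 8 among 4 pockets.
Subtract solutions that violate a single cap (substitute x_i' = x_i − (cap_i+1)): x_1 ≥ 3 gives C(8,3) = 56; x_2 ≥ 8 gives C(3,3) = 1; x_3 ≥ 6 gives C(5,3) = 10; x_4 ≥ 6 gives C(5,3) = 10. Together 77.
No two caps can be exceeded simultaneously, so the pair terms are all 0.
By inclusion–exclusion the count is 165 − 77 + 0 = 88.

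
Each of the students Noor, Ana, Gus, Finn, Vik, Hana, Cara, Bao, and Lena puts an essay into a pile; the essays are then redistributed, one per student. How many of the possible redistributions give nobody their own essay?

Let Aᵢ be the assignments in which student i gets their own essay. We want the size of the complement of A₁∪…∪A_9.
By inclusion–exclusion this is Σ_{j=0}^{9} (−1)^j C(9,j)·(9−j)!.
Computing: 362880 − 362880 + 181440 − 60480 + 15120 − 3024 + 504 − 72 + 9 − 1 = 133496.

133496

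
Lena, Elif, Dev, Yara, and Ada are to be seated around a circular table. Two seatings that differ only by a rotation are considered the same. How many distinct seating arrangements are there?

24

Seat Lena anywhere (absorbing the rotational symmetry), then permute the other 4: (4)! = 24.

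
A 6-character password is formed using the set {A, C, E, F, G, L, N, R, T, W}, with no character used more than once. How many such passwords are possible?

Choose and order 6 of the 10 symbols: the first character has 10 options, the next 9, and so on down to 5.
That product is 10 × 9 × 8 × 7 × 6 × 5 = 151200.

151200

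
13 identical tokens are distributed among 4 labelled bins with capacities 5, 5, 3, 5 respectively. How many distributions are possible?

Without the upper bounds there are C(16,3) = 560 ways to split 13 among 4 bins.
Subtract solutions that violate a single cap (substitute x_i' = x_i − (cap_i+1)): x_1 ≥ 6 gives C(10,3) = 120; x_2 ≥ 6 gives C(10,3) = 120; x_3 ≥ 4 gives C(12,3) = 220; x_4 ≥ 6 gives C(10,3) = 120. Together 580.
Add back pairs where two caps are both exceeded: 4 + 20 + 4 + 20 + 4 + 20 = 72.
By inclusion–exclusion the count is 560 − 580 + 72 = 52.

52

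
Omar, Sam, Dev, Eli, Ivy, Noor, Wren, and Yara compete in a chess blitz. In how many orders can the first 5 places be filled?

This is an ordered selection of 5 from 8: P(8,5).
That gives 8 × 7 × 6 × 5 × 4 = 6720.

6720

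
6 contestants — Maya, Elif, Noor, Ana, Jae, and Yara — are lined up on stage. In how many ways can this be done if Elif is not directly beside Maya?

There are 6! = 720 arrangements in all. If Elif and Maya are adjacent, merging them into one block gives 2·(5)! = 240 arrangements.
Complementary counting: 720 − 240 = 480.

480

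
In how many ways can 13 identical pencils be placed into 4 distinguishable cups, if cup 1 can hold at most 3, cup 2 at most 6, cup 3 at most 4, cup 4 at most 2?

10

By stars and bars, unrestricted non-negative solutions to x_1+…+x_4 = 13 number C(13+3,3) = 560.
Subtract solutions that violate a single cap (substitute x_i' = x_i − (cap_i+1)): x_1 ≥ 4 gives C(12,3) = 220; x_2 ≥ 7 gives C(9,3) = 84; x_3 ≥ 5 gives C(11,3) = 165; x_4 ≥ 3 gives C(13,3) = 286. Together 755.
Add back pairs where two caps are both exceeded: 10 + 35 + 84 + 4 + 20 + 56 = 209.
Subtract triples: 0 + 0 + 4 + 0 = 4.
By inclusion–exclusion the count is 560 − 755 + 209 − 4 = 10.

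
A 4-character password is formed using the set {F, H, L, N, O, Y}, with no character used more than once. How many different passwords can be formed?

360

Choose and order 4 of the 6 symbols: the first character has 6 options, the next 5, then 4, 3.
That product is 6 × 5 × 4 × 3 = 360.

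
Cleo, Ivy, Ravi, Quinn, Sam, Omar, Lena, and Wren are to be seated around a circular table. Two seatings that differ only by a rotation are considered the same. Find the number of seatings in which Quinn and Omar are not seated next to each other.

All circular seatings of 8 people number (7)! = 5040.
Those with Quinn next to Omar: fuse the pair into one unit and seat 7 units around a circle — 2·(6)! = 1440.
Subtracting, 5040 − 1440 = 3600.

3600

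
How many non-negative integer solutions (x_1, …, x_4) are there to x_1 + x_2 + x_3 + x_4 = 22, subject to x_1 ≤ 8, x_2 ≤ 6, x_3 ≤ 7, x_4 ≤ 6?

56

By stars and bars, unrestricted non-negative solutions to x_1+…+x_4 = 22 number C(22+3,3) = 2300.
Subtract solutions that violate a single cap (substitute x_i' = x_i − (cap_i+1)): x_1 ≥ 9 gives C(16,3) = 560; x_2 ≥ 7 gives C(18,3) = 816; x_3 ≥ 8 gives C(17,3) = 680; x_4 ≥ 7 gives C(18,3) = 816. Together 2872.
Add back pairs where two caps are both exceeded: 84 + 56 + 84 + 120 + 165 + 120 = 629.
Subtract triples: 0 + 0 + 0 + 1 = 1.
By inclusion–exclusion the count is 2300 − 2872 + 629 − 1 = 56.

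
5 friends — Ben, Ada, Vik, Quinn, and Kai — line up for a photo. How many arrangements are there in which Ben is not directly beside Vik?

72

Of the 5! = 120 arrangements, those with Ben and Vik adjacent number 2 × 4! = 48 (treat the pair as a block with 2 internal orders).
Complementary counting: 120 − 48 = 72.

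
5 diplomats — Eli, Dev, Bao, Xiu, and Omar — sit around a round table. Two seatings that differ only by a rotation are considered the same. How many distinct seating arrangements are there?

24

Seat Eli anywhere (absorbing the rotational symmetry), then permute the other 4: (4)! = 24.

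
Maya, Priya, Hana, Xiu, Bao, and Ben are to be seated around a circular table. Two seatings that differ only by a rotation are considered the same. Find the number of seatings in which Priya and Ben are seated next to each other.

48

Treat {Priya, Ben} as one unit (2 internal orders) and seat the resulting 5 units around the table: (4)! circular arrangements.
So 2 × (4)! = 2 × 24 = 48.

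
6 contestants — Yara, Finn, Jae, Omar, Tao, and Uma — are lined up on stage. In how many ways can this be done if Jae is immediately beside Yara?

240

Treat {Jae, Yara} as a single unit. There are 5 units to order, and the pair itself can be ordered 2 ways.
That gives 2 × 5! = 2 × 120 = 240.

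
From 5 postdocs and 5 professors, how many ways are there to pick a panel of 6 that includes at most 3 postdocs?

155

Split by how many postdocs are chosen (0 through 3).
Sum: C(5,0)·C(5,6) + C(5,1)·C(5,5) + C(5,2)·C(5,4) + C(5,3)·C(5,3) = 0 + 5 + 50 + 100 = 155.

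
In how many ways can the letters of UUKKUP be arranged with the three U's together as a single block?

Treat the 3 copies of U as a single block. The multiset to arrange is then {UUU, K, K, P}, 4 items in all.
That gives (4)!/(2!) = 12 arrangements.

12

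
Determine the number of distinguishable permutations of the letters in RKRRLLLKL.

1260

The 9 letters of RKRRLLLKL have repeats: K appearing twice, L appearing 4 times, and R appearing 3 times.
Dividing 9! = 362880 by 4!·3!·2! = 288 for the repeated letters gives 1260.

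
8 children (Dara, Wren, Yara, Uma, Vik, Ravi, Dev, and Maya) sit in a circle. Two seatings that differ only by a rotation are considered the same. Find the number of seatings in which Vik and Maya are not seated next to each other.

Without the restriction there are (7)! = 5040 seatings.
Those with Vik next to Maya: fuse the pair into one unit and seat 7 units around a circle — 2·(6)! = 1440.
Subtracting, 5040 − 1440 = 3600.

3600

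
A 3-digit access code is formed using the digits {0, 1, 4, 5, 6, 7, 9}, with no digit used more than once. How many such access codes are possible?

210

With no repetition, fill the 3 digits in order: 7 choices, then 6, down to 5.
That product is 7 × 6 × 5 = 210.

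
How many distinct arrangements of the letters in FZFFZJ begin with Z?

With the first slot taken by Z, it remains to arrange the other 5 letters (FFFZJ).
Those 5 letters have F appearing 3 times, giving (5)!/(3!) = 20.

20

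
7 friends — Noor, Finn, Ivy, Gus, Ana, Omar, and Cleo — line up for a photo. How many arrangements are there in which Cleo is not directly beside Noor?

There are 7! = 5040 arrangements in all. If Cleo and Noor are adjacent, merging them into one block gives 2·(6)! = 1440 arrangements.
So 5040 − 1440 = 3600 arrangements keep them apart.

3600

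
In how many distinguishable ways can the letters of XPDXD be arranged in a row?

Letter multiplicities in XPDXD: D×2, P×1, X×2.
The number of distinct arrangements is 5!/(2!·2!) = 120/4 = 30.

30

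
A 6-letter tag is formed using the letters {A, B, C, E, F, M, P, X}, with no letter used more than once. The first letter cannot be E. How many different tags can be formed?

The first letter has 8−1 = 7 choices (anything except E).
The remaining 5 letters are filled from the other 7 symbols without repetition: 7 × 6 × 5 × 4 × 3 = 2520.
Total: 7 × 2520 = 17640.

17640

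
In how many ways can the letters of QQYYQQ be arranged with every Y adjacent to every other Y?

5

Treat the 2 copies of Y as a single block. The multiset to arrange is then {YY, Q, Q, Q, Q}, 5 items in all.
That gives (5)!/(4!) = 5 arrangements.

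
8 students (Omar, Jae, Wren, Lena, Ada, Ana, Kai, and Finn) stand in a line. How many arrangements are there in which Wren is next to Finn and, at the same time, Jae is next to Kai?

Treat {Wren,Finn} as one block (2 orders) and {Jae,Kai} as another (2 orders).
That leaves 6 units to arrange: 2 × 2 × 6! = 4 × 720 = 2880.

2880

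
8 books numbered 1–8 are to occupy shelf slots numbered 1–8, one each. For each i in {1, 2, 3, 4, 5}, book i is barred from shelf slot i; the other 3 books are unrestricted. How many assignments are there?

Let Aᵢ (for 1 ≤ i ≤ 5) be the placements that put book i in its forbidden shelf slot. Any j of these fix j positions, leaving (8−j)! ways to fill the rest, and there are C(5,j) ways to pick which j.
By inclusion–exclusion, the number of valid placements is Σ_{j=0}^{5} (−1)^j C(5,j)·(8−j)!.
Computing: 40320 − 25200 + 7200 − 1200 + 120 − 6 = 21234.

21234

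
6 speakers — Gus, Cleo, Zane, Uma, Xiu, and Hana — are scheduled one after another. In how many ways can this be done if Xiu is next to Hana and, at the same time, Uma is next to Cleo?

96

Treat {Xiu,Hana} as one block (2 orders) and {Uma,Cleo} as another (2 orders).
That leaves 4 units to arrange: 2 × 2 × 4! = 4 × 24 = 96.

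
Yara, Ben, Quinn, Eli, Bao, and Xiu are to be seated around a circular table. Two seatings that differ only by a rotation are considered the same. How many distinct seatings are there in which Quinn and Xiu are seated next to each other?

Glue Quinn and Xiu into a block (2 internal orders). Seating 5 units around a circle gives (4)! arrangements.
So 2 × (4)! = 2 × 24 = 48.

48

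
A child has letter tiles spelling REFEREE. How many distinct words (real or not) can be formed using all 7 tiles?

105

REFEREE has 7 letters with E appearing 4 times and R appearing twice.
The number of distinct arrangements is 7!/(4!·2!) = 5040/48 = 105.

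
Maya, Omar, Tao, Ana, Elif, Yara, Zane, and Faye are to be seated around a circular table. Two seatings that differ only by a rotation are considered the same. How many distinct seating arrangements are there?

5040

Seat Maya anywhere (absorbing the rotational symmetry), then permute the other 7: (7)! = 5040.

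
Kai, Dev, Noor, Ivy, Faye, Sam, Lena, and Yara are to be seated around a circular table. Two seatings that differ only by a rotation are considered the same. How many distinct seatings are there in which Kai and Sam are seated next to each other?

Treat {Kai, Sam} as one unit (2 internal orders) and seat the resulting 7 units around the table: (6)! circular arrangements.
So 2 × (6)! = 2 × 720 = 1440.

1440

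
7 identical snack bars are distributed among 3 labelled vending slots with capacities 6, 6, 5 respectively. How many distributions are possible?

31

Ignoring the caps, the number of non-negative solutions to x_1+…+x_3 = 7 is C(9,2) = 36.
Subtract solutions that violate a single cap (substitute x_i' = x_i − (cap_i+1)): x_1 ≥ 7 gives C(2,2) = 1; x_2 ≥ 7 gives C(2,2) = 1; x_3 ≥ 6 gives C(3,2) = 3. Together 5.
No two caps can be exceeded simultaneously, so the pair terms are all 0.
By inclusion–exclusion the count is 36 − 5 + 0 = 31.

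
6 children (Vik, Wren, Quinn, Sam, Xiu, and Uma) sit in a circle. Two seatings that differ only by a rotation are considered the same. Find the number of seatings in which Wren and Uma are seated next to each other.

Treat {Wren, Uma} as one unit (2 internal orders) and seat the resulting 5 units around the table: (4)! circular arrangements.
So 2 × (4)! = 2 × 24 = 48.

48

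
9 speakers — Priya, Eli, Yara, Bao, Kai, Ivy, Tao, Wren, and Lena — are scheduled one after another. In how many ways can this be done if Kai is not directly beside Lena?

282240

Of the 9! = 362880 arrangements, those with Kai and Lena adjacent number 2 × 8! = 80640 (treat the pair as a block with 2 internal orders).
Complementary counting: 362880 − 80640 = 282240.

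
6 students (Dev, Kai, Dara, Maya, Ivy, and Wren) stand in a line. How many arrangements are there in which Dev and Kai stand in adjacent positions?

240

Glue Dev and Kai into one block (2 internal orders), leaving 5 units to arrange in a row.
That gives 2 × 5! = 2 × 120 = 240.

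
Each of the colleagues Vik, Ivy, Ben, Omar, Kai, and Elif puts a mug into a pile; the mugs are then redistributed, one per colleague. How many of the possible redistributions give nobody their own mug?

Count assignments avoiding every fixed point. For any j of the 6 colleagues fixed to their own mug, the other 6−j can be arranged in (6−j)! ways.
By inclusion–exclusion this is Σ_{j=0}^{6} (−1)^j C(6,j)·(6−j)!.
Computing: 720 − 720 + 360 − 120 + 30 − 6 + 1 = 265.

265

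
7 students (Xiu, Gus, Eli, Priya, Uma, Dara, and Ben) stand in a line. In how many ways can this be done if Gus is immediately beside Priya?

1440

Glue Gus and Priya into one block (2 internal orders), leaving 6 units to arrange in a row.
That gives 2 × 6! = 2 × 720 = 1440.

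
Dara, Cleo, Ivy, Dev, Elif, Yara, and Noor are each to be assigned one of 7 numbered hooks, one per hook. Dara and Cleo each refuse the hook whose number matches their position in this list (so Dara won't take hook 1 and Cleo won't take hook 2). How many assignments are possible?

3720

Let Aᵢ (for i ∈ {1, 2}) be the placements that put person i in their forbidden hook. Any j of these fix j positions, leaving (7−j)! ways to fill the rest, and there are C(2,j) ways to pick which j.
By inclusion–exclusion, the number of valid placements is Σ_{j=0}^{2} (−1)^j C(2,j)·(7−j)!.
Computing: 5040 − 1440 + 120 = 3720.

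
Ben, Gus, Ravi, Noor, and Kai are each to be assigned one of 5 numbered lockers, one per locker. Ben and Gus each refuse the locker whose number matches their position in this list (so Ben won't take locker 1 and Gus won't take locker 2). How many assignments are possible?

78

Let Aᵢ (for i ∈ {1, 2}) be the placements that put person i in their forbidden locker. Any j of these fix j positions, leaving (5−j)! ways to fill the rest, and there are C(2,j) ways to pick which j.
By inclusion–exclusion, the number of valid placements is Σ_{j=0}^{2} (−1)^j C(2,j)·(5−j)!.
Computing: 120 − 48 + 6 = 78.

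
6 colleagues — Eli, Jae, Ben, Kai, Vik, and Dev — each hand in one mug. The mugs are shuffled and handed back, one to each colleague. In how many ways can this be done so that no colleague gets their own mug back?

265

Count assignments avoiding every fixed point. For any j of the 6 colleagues fixed to their own mug, the other 6−j can be arranged in (6−j)! ways.
By inclusion–exclusion this is Σ_{j=0}^{6} (−1)^j C(6,j)·(6−j)!.
Computing: 720 − 720 + 360 − 120 + 30 − 6 + 1 = 265.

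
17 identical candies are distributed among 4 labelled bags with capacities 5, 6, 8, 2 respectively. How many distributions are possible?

By stars and bars, unrestricted non-negative solutions to x_1+…+x_4 = 17 number C(17+3,3) = 1140.
Subtract solutions that violate a single cap (substitute x_i' = x_i − (cap_i+1)): x_1 ≥ 6 gives C(14,3) = 364; x_2 ≥ 7 gives C(13,3) = 286; x_3 ≥ 9 gives C(11,3) = 165; x_4 ≥ 3 gives C(17,3) = 680. Together 1495.
Add back pairs where two caps are both exceeded: 35 + 10 + 165 + 4 + 120 + 56 = 390.
Subtract triples: 0 + 4 + 0 + 0 = 4.
By inclusion–exclusion the count is 1140 − 1495 + 390 − 4 = 31.

31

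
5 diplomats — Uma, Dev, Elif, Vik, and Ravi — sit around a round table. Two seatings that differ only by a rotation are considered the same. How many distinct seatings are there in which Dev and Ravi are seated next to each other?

12

Glue Dev and Ravi into a block (2 internal orders). Seating 4 units around a circle gives (3)! arrangements.
So 2 × (3)! = 2 × 6 = 12.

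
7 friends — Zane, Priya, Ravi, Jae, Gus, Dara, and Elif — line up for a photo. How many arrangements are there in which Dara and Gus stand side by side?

Treat {Dara, Gus} as a single unit. There are 6 units to order, and the pair itself can be ordered 2 ways.
That gives 2 × 6! = 2 × 720 = 1440.

1440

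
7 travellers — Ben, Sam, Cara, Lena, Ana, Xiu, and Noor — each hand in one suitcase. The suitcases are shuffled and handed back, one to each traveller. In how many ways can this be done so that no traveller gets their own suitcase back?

1854

Count assignments avoiding every fixed point. For any j of the 7 travellers fixed to their own suitcase, the other 7−j can be arranged in (7−j)! ways.
By inclusion–exclusion this is Σ_{j=0}^{7} (−1)^j C(7,j)·(7−j)!.
Computing: 5040 − 5040 + 2520 − 840 + 210 − 42 + 7 − 1 = 1854.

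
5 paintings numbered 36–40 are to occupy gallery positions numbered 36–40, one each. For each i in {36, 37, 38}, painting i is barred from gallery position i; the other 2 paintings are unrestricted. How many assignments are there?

Let Aᵢ (for i ∈ {36, 37, 38}) be the placements that put painting i in its forbidden gallery position. Any j of these fix j positions, leaving (5−j)! ways to fill the rest, and there are C(3,j) ways to pick which j.
By inclusion–exclusion, the number of valid placements is Σ_{j=0}^{3} (−1)^j C(3,j)·(5−j)!.
Computing: 120 − 72 + 18 − 2 = 64.

64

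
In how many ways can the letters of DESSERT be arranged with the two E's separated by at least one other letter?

Total arrangements of DESSERT: 7!/(2!·2!) = 1260.
Arrangements with the E's together: treat EE as one letter, giving (6)!/(2!) = 360.
Subtracting, 1260 − 360 = 900 arrangements keep the E's apart.

900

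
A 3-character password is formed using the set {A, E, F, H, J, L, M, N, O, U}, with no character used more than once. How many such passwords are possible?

720

With no repetition, fill the 3 characters in order: 10 choices, then 9, down to 8.
10 × 9 × 8 = 720.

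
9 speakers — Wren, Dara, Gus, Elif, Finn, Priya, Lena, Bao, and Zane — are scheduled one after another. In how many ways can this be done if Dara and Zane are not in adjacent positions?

There are 9! = 362880 arrangements in all. If Dara and Zane are adjacent, merging them into one block gives 2·(8)! = 80640 arrangements.
So 362880 − 80640 = 282240 arrangements keep them apart.

282240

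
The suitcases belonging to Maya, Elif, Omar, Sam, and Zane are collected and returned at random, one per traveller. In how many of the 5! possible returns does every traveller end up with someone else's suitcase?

44

Count assignments avoiding every fixed point. For any j of the 5 travellers fixed to their own suitcase, the other 5−j can be arranged in (5−j)! ways.
By inclusion–exclusion this is Σ_{j=0}^{5} (−1)^j C(5,j)·(5−j)!.
Computing: 120 − 120 + 60 − 20 + 5 − 1 = 44.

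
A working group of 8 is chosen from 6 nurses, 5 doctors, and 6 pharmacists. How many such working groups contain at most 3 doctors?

Split by how many doctors are chosen (0 through 3).
Sum: C(5,0)·C(12,8) + C(5,1)·C(12,7) + C(5,2)·C(12,6) + C(5,3)·C(12,5) = 495 + 3960 + 9240 + 7920 = 21615.

21615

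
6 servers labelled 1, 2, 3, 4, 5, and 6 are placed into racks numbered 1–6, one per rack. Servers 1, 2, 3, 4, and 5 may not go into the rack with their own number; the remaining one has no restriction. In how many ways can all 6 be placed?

Let Aᵢ (for 1 ≤ i ≤ 5) be the placements that put server i in its forbidden rack. Any j of these fix j positions, leaving (6−j)! ways to fill the rest, and there are C(5,j) ways to pick which j.
By inclusion–exclusion, the number of valid placements is Σ_{j=0}^{5} (−1)^j C(5,j)·(6−j)!.
Computing: 720 − 600 + 240 − 60 + 10 − 1 = 309.

309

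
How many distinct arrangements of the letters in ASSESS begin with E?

With the first slot taken by E, it remains to arrange the other 5 letters (ASSSS).
Those 5 letters have S appearing 4 times, giving (5)!/(4!) = 5.

5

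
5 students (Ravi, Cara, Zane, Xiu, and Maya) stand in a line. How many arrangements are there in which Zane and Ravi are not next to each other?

Of the 5! = 120 arrangements, those with Zane and Ravi adjacent number 2 × 4! = 48 (treat the pair as a block with 2 internal orders).
Complementary counting: 120 − 48 = 72.

72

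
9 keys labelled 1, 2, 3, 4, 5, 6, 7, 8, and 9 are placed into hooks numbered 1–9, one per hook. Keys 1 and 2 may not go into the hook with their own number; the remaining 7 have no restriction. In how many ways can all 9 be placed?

Let Aᵢ (for i ∈ {1, 2}) be the placements that put key i in its forbidden hook. Any j of these fix j positions, leaving (9−j)! ways to fill the rest, and there are C(2,j) ways to pick which j.
By inclusion–exclusion, the number of valid placements is Σ_{j=0}^{2} (−1)^j C(2,j)·(9−j)!.
Computing: 362880 − 80640 + 5040 = 287280.

287280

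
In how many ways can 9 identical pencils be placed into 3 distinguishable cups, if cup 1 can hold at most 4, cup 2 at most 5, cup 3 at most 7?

By stars and bars, unrestricted non-negative solutions to x_1+…+x_3 = 9 number C(9+2,2) = 55.
Subtract solutions that violate a single cap (substitute x_i' = x_i − (cap_i+1)): x_1 ≥ 5 gives C(6,2) = 15; x_2 ≥ 6 gives C(5,2) = 10; x_3 ≥ 8 gives C(3,2) = 3. Together 28.
No two caps can be exceeded simultaneously, so the pair terms are all 0.
By inclusion–exclusion the count is 55 − 28 + 0 = 27.

27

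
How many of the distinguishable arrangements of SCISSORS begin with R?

210

With the first slot taken by R, it remains to arrange the other 7 letters (SCISSOS).
Those 7 letters have S appearing 4 times, giving (7)!/(4!) = 210.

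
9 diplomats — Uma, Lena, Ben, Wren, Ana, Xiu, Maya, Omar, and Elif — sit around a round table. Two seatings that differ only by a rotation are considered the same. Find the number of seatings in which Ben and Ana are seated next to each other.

Treat {Ben, Ana} as one unit (2 internal orders) and seat the resulting 8 units around the table: (7)! circular arrangements.
So 2 × (7)! = 2 × 5040 = 10080.

10080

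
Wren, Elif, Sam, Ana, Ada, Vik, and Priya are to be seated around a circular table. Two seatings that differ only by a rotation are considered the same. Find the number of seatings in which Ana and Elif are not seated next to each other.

480

Without the restriction there are (6)! = 720 seatings.
Those with Ana next to Elif: fuse the pair into one unit and seat 6 units around a circle — 2·(5)! = 240.
Subtracting, 720 − 240 = 480.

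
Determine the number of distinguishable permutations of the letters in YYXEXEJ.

The 7 letters of YYXEXEJ have repeats: E appearing twice, X appearing twice, and Y appearing twice.
Dividing 7! = 5040 by 2!·2!·2! = 8 for the repeated letters gives 630.

630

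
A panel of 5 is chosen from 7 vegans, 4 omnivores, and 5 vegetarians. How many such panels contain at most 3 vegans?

4032

Split by how many vegans are chosen (0 through 3).
Sum: C(7,0)·C(9,5) + C(7,1)·C(9,4) + C(7,2)·C(9,3) + C(7,3)·C(9,2) = 126 + 882 + 1764 + 1260 = 4032.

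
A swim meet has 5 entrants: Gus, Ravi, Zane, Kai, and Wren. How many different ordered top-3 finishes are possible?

There are 5 choices for 1st place, 4 for 2nd, and 3 for 3rd.
That gives 5 × 4 × 3 = 60.

60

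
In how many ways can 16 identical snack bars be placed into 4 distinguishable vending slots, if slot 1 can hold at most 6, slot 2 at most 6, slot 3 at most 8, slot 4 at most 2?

Ignoring the caps, the number of non-negative solutions to x_1+…+x_4 = 16 is C(19,3) = 969.
Subtract solutions that violate a single cap (substitute x_i' = x_i − (cap_i+1)): x_1 ≥ 7 gives C(12,3) = 220; x_2 ≥ 7 gives C(12,3) = 220; x_3 ≥ 9 gives C(10,3) = 120; x_4 ≥ 3 gives C(16,3) = 560. Together 1120.
Add back pairs where two caps are both exceeded: 10 + 1 + 84 + 1 + 84 + 35 = 215.
By inclusion–exclusion the count is 969 − 1120 + 215 = 64.

64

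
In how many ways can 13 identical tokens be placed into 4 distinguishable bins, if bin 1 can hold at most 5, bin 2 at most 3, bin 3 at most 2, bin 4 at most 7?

Without the upper bounds there are C(16,3) = 560 ways to split 13 among 4 bins.
Subtract solutions that violate a single cap (substitute x_i' = x_i − (cap_i+1)): x_1 ≥ 6 gives C(10,3) = 120; x_2 ≥ 4 gives C(12,3) = 220; x_3 ≥ 3 gives C(13,3) = 286; x_4 ≥ 8 gives C(8,3) = 56. Together 682.
Add back pairs where two caps are both exceeded: 20 + 35 + 0 + 84 + 4 + 10 = 153.
Subtract triples: 1 + 0 + 0 + 0 = 1.
By inclusion–exclusion the count is 560 − 682 + 153 − 1 = 30.

30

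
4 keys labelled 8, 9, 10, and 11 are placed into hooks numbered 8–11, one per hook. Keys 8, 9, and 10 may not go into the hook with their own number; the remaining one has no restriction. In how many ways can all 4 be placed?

11

Let Aᵢ (for i ∈ {8, 9, 10}) be the placements that put key i in its forbidden hook. Any j of these fix j positions, leaving (4−j)! ways to fill the rest, and there are C(3,j) ways to pick which j.
By inclusion–exclusion, the number of valid placements is Σ_{j=0}^{3} (−1)^j C(3,j)·(4−j)!.
Computing: 24 − 18 + 6 − 1 = 11.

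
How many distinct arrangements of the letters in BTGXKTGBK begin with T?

Fix T in the first position and arrange the remaining 8 letters.
Those 8 letters have B appearing twice, G appearing twice, and K appearing twice, giving (8)!/(2!·2!·2!) = 5040.

5040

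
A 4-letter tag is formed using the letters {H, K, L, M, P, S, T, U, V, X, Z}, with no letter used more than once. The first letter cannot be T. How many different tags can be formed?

The first letter has 11−1 = 10 choices (anything except T).
The remaining 3 letters are filled from the other 10 symbols without repetition: 10 × 9 × 8 = 720.
Total: 10 × 720 = 7200.

7200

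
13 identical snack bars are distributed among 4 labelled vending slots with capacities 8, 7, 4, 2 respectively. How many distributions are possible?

Without the upper bounds there are C(16,3) = 560 ways to split 13 among 4 vending slots.
Subtract solutions that violate a single cap (substitute x_i' = x_i − (cap_i+1)): x_1 ≥ 9 gives C(7,3) = 35; x_2 ≥ 8 gives C(8,3) = 56; x_3 ≥ 5 gives C(11,3) = 165; x_4 ≥ 3 gives C(13,3) = 286. Together 542.
Add back pairs where two caps are both exceeded: 0 + 0 + 4 + 1 + 10 + 56 = 71.
By inclusion–exclusion the count is 560 − 542 + 71 = 89.

89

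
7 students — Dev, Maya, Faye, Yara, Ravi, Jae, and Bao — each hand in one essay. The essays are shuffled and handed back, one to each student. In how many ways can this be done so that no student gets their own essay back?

Let Aᵢ be the assignments in which student i gets their own essay. We want the size of the complement of A₁∪…∪A_7.
By inclusion–exclusion this is Σ_{j=0}^{7} (−1)^j C(7,j)·(7−j)!.
Computing: 5040 − 5040 + 2520 − 840 + 210 − 42 + 7 − 1 = 1854.

1854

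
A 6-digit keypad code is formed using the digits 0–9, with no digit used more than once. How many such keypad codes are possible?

This is a permutation of 6 out of 10: P(10,6) = 10!/4!.
That product is 10 × 9 × 8 × 7 × 6 × 5 = 151200.

151200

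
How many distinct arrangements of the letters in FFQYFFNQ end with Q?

210

Fix Q in the last position and arrange the remaining 7 letters.
Those 7 letters have F appearing 4 times, giving (7)!/(4!) = 210.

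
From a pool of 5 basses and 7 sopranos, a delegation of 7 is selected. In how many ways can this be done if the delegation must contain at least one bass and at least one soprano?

With no constraint there are C(12,7) = 792 possible selections.
Subtract selections that omit an entire group: no basses → C(7,7) = 1; no sopranos → C(5,7) = 0.
Both groups omitted at once is impossible, so 792 − 1 = 791.

791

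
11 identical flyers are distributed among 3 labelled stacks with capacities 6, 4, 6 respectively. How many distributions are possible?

Ignoring the caps, the number of non-negative solutions to x_1+…+x_3 = 11 is C(13,2) = 78.
Subtract solutions that violate a single cap (substitute x_i' = x_i − (cap_i+1)): x_1 ≥ 7 gives C(6,2) = 15; x_2 ≥ 5 gives C(8,2) = 28; x_3 ≥ 7 gives C(6,2) = 15. Together 58.
No two caps can be exceeded simultaneously, so the pair terms are all 0.
By inclusion–exclusion the count is 78 − 58 + 0 = 20.

20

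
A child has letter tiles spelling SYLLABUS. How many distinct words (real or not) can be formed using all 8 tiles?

SYLLABUS has 8 letters with L appearing twice and S appearing twice.
The number of distinct arrangements is 8!/(2!·2!) = 40320/4 = 10080.

10080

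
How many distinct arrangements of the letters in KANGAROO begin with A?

Fix A in the first position and arrange the remaining 7 letters.
Those 7 letters have O appearing twice, giving (7)!/(2!) = 2520.

2520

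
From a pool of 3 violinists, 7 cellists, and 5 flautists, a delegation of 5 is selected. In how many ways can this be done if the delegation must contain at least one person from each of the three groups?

1925

With no constraint there are C(15,5) = 3003 possible selections.
Selections missing a whole group: no violinists → C(12,5) = 792; no cellists → C(8,5) = 56; no flautists → C(10,5) = 252.
Add back selections omitting two groups (i.e. drawn from a single group): C(3,5) + C(7,5) + C(5,5) = 22.
By inclusion–exclusion: 3003 − 1100 + 22 = 1925.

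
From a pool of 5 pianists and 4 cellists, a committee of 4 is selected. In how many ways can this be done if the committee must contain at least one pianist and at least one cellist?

Unrestricted: C(9,4) = 126 ways to pick any 4 of the 9.
Selections missing a whole group: no pianists → C(4,4) = 1; no cellists → C(5,4) = 5.
Both groups omitted at once is impossible, so 126 − 6 = 120.

120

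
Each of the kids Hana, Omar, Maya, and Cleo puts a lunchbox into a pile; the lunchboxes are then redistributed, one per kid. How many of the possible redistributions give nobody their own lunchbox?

9

Let Aᵢ be the assignments in which kid i gets their own lunchbox. We want the size of the complement of A₁∪…∪A_4.
By inclusion–exclusion this is Σ_{j=0}^{4} (−1)^j C(4,j)·(4−j)!.
Computing: 24 − 24 + 12 − 4 + 1 = 9.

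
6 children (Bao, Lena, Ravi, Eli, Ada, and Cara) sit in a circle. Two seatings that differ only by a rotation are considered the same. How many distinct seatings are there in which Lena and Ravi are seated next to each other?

48

Treat {Lena, Ravi} as one unit (2 internal orders) and seat the resulting 5 units around the table: (4)! circular arrangements.
So 2 × (4)! = 2 × 24 = 48.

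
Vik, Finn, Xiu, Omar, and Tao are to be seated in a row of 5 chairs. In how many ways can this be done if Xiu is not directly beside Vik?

72

Of the 5! = 120 arrangements, those with Xiu and Vik adjacent number 2 × 4! = 48 (treat the pair as a block with 2 internal orders).
So 120 − 48 = 72 arrangements keep them apart.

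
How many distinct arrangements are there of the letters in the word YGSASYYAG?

Letter multiplicities in YGSASYYAG: A×2, G×2, S×2, Y×3.
Dividing 9! = 362880 by 3!·2!·2!·2! = 48 for the repeated letters gives 7560.

7560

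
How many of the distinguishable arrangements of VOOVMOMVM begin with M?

560

Fix M in the first position and arrange the remaining 8 letters.
Those 8 letters have M appearing twice, O appearing 3 times, and V appearing 3 times, giving (8)!/(3!·3!·2!) = 560.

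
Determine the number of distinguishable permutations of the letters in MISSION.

1260

Letter multiplicities in MISSION: I×2, M×1, N×1, O×1, S×2.
So there are 7! / (2!·2!) = 1260 distinguishable arrangements.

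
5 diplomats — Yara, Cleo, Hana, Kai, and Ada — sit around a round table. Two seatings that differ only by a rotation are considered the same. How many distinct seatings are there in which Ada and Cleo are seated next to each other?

Glue Ada and Cleo into a block (2 internal orders). Seating 4 units around a circle gives (3)! arrangements.
So 2 × (3)! = 2 × 6 = 12.

12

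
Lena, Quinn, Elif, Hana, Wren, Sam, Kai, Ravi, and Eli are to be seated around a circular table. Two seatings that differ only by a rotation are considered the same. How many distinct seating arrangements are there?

40320

Fix one person's seat to break rotational symmetry; the remaining 8 people can be arranged in (8)! = 40320 ways.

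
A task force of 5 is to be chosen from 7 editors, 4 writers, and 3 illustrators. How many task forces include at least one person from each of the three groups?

1288

Total 5-person selections from all 14: C(14,5) = 2002.
Subtract selections that omit an entire group: no editors → C(7,5) = 21; no writers → C(10,5) = 252; no illustrators → C(11,5) = 462.
Add back selections omitting two groups (i.e. drawn from a single group): C(7,5) + C(4,5) + C(3,5) = 21.
By inclusion–exclusion: 2002 − 735 + 21 = 1288.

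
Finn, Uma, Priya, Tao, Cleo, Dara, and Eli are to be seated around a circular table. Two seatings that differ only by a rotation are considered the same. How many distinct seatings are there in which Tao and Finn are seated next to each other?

240

Glue Tao and Finn into a block (2 internal orders). Seating 6 units around a circle gives (5)! arrangements.
So 2 × (5)! = 2 × 120 = 240.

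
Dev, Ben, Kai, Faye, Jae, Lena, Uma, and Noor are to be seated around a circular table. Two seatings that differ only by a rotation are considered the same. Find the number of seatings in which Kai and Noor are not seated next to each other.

Without the restriction there are (7)! = 5040 seatings.
Those with Kai next to Noor: fuse the pair into one unit and seat 7 units around a circle — 2·(6)! = 1440.
Subtracting, 5040 − 1440 = 3600.

3600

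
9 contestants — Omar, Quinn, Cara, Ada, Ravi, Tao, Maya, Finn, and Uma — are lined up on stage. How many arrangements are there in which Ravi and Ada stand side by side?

80640

Treat {Ravi, Ada} as a single unit. There are 8 units to order, and the pair itself can be ordered 2 ways.
So the count is 2·(8)! = 80640.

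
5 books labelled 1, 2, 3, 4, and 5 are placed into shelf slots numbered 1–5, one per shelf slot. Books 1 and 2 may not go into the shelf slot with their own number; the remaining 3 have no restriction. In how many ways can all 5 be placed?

Let Aᵢ (for i ∈ {1, 2}) be the placements that put book i in its forbidden shelf slot. Any j of these fix j positions, leaving (5−j)! ways to fill the rest, and there are C(2,j) ways to pick which j.
By inclusion–exclusion, the number of valid placements is Σ_{j=0}^{2} (−1)^j C(2,j)·(5−j)!.
Computing: 120 − 48 + 6 = 78.

78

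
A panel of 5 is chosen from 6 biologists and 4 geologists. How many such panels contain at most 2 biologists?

66

Split by how many biologists are chosen (0 through 2).
Sum: C(6,0)·C(4,5) + C(6,1)·C(4,4) + C(6,2)·C(4,3) = 0 + 6 + 60 = 66.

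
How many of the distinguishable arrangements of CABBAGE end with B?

360

Fix B in the last position and arrange the remaining 6 letters.
Those 6 letters have A appearing twice, giving (6)!/(2!) = 360.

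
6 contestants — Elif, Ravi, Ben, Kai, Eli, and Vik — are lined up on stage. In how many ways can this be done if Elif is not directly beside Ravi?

Of the 6! = 720 arrangements, those with Elif and Ravi adjacent number 2 × 5! = 240 (treat the pair as a block with 2 internal orders).
Complementary counting: 720 − 240 = 480.

480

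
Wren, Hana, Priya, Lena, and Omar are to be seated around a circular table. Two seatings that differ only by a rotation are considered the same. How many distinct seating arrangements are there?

Seat Wren anywhere (absorbing the rotational symmetry), then permute the other 4: (4)! = 24.

24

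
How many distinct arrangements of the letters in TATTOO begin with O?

20

Fix O in the first position and arrange the remaining 5 letters.
Those 5 letters have T appearing 3 times, giving (5)!/(3!) = 20.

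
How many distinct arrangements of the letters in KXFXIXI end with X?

180

Fix X in the last position and arrange the remaining 6 letters.
Those 6 letters have I appearing twice and X appearing twice, giving (6)!/(2!·2!) = 180.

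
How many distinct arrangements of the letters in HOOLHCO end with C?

Fix C in the last position and arrange the remaining 6 letters.
Those 6 letters have H appearing twice and O appearing 3 times, giving (6)!/(3!·2!) = 60.

60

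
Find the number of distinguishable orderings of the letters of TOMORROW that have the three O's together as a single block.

360

Treat the 3 copies of O as a single block. The multiset to arrange is then {OOO, M, R, R, T, W}, 6 items in all.
That gives (6)!/(2!) = 360 arrangements.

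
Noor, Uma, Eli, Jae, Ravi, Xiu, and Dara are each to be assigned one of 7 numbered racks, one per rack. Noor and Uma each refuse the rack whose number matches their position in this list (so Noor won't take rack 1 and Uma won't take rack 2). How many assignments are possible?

Let Aᵢ (for i ∈ {1, 2}) be the placements that put person i in their forbidden rack. Any j of these fix j positions, leaving (7−j)! ways to fill the rest, and there are C(2,j) ways to pick which j.
By inclusion–exclusion, the number of valid placements is Σ_{j=0}^{2} (−1)^j C(2,j)·(7−j)!.
Computing: 5040 − 1440 + 120 = 3720.

3720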